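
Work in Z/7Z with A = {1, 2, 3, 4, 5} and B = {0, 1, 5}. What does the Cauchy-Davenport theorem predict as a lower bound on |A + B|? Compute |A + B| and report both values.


Cauchy-Davenport: |A + B| ≥ min(p, |A| + |B| - 1) for A, B nonempty in Z/pZ.
|A| = 5, |B| = 3, p = 7.
CD lower bound = min(7, 5 + 3 - 1) = min(7, 7) = 7.
Compute A + B mod 7 directly:
a = 1: 1+0=1, 1+1=2, 1+5=6
a = 2: 2+0=2, 2+1=3, 2+5=0
a = 3: 3+0=3, 3+1=4, 3+5=1
a = 4: 4+0=4, 4+1=5, 4+5=2
a = 5: 5+0=5, 5+1=6, 5+5=3
A + B = {0, 1, 2, 3, 4, 5, 6}, so |A + B| = 7.
Verify: 7 ≥ 7? Yes ✓.

CD lower bound = 7, actual |A + B| = 7.


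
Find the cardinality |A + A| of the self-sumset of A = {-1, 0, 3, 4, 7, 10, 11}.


A + A = {a + a' : a, a' ∈ A}; |A| = 7.
General bounds: 2|A| - 1 ≤ |A + A| ≤ |A|(|A|+1)/2, i.e. 13 ≤ |A + A| ≤ 28.
Lower bound 2|A|-1 is attained iff A is an arithmetic progression.
Enumerate sums a + a' for a ≤ a' (symmetric, so this suffices):
a = -1: -1+-1=-2, -1+0=-1, -1+3=2, -1+4=3, -1+7=6, -1+10=9, -1+11=10
a = 0: 0+0=0, 0+3=3, 0+4=4, 0+7=7, 0+10=10, 0+11=11
a = 3: 3+3=6, 3+4=7, 3+7=10, 3+10=13, 3+11=14
a = 4: 4+4=8, 4+7=11, 4+10=14, 4+11=15
a = 7: 7+7=14, 7+10=17, 7+11=18
a = 10: 10+10=20, 10+11=21
a = 11: 11+11=22
Distinct sums: {-2, -1, 0, 2, 3, 4, 6, 7, 8, 9, 10, 11, 13, 14, 15, 17, 18, 20, 21, 22}
|A + A| = 20

|A + A| = 20


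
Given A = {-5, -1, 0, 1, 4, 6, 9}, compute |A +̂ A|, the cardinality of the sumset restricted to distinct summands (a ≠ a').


Restricted sumset: A +̂ A = {a + a' : a ∈ A, a' ∈ A, a ≠ a'}.
Equivalently, take A + A and drop any sum 2a that is achievable ONLY as a + a for a ∈ A (i.e. sums representable only with equal summands).
Enumerate pairs (a, a') with a < a' (symmetric, so each unordered pair gives one sum; this covers all a ≠ a'):
  -5 + -1 = -6
  -5 + 0 = -5
  -5 + 1 = -4
  -5 + 4 = -1
  -5 + 6 = 1
  -5 + 9 = 4
  -1 + 0 = -1
  -1 + 1 = 0
  -1 + 4 = 3
  -1 + 6 = 5
  -1 + 9 = 8
  0 + 1 = 1
  0 + 4 = 4
  0 + 6 = 6
  0 + 9 = 9
  1 + 4 = 5
  1 + 6 = 7
  1 + 9 = 10
  4 + 6 = 10
  4 + 9 = 13
  6 + 9 = 15
Collected distinct sums: {-6, -5, -4, -1, 0, 1, 3, 4, 5, 6, 7, 8, 9, 10, 13, 15}
|A +̂ A| = 16
(Reference bound: |A +̂ A| ≥ 2|A| - 3 for |A| ≥ 2, with |A| = 7 giving ≥ 11.)

|A +̂ A| = 16


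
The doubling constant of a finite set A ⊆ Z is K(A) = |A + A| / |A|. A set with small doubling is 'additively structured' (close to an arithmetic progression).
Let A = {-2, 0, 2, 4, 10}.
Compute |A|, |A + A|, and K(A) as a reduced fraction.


|A| = 5.
Compute A + A by enumerating all 25 pairs.
A + A = {-4, -2, 0, 2, 4, 6, 8, 10, 12, 14, 20}, so |A + A| = 11.
K = |A + A| / |A| = 11/5 (already in lowest terms) ≈ 2.2000.
Reference: AP of size 5 gives K = 9/5 ≈ 1.8000; a fully generic set of size 5 gives K ≈ 3.0000.

|A| = 5, |A + A| = 11, K = 11/5.


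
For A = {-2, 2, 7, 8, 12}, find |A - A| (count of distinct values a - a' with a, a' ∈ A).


A - A = {a - a' : a, a' ∈ A}; |A| = 5.
Bounds: 2|A|-1 ≤ |A - A| ≤ |A|² - |A| + 1, i.e. 9 ≤ |A - A| ≤ 21.
Note: 0 ∈ A - A always (from a - a). The set is symmetric: if d ∈ A - A then -d ∈ A - A.
Enumerate nonzero differences d = a - a' with a > a' (then include -d):
Positive differences: {1, 4, 5, 6, 9, 10, 14}
Full difference set: {0} ∪ (positive diffs) ∪ (negative diffs).
|A - A| = 1 + 2·7 = 15 (matches direct enumeration: 15).

|A - A| = 15


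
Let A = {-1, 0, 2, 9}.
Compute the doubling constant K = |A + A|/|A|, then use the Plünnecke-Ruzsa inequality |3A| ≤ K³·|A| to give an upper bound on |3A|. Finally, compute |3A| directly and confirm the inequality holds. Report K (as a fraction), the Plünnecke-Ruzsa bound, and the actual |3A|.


|A| = 4.
Step 1: Compute A + A by enumerating all 16 pairs.
A + A = {-2, -1, 0, 1, 2, 4, 8, 9, 11, 18}, so |A + A| = 10.
Step 2: Doubling constant K = |A + A|/|A| = 10/4 = 10/4 ≈ 2.5000.
Step 3: Plünnecke-Ruzsa gives |3A| ≤ K³·|A| = (2.5000)³ · 4 ≈ 62.5000.
Step 4: Compute 3A = A + A + A directly by enumerating all triples (a,b,c) ∈ A³; |3A| = 19.
Step 5: Check 19 ≤ 62.5000? Yes ✓.

K = 10/4, Plünnecke-Ruzsa bound K³|A| ≈ 62.5000, |3A| = 19, inequality holds.


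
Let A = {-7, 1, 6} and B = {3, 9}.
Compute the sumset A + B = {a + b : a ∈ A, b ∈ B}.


A + B = {a + b : a ∈ A, b ∈ B}.
Enumerate all |A|·|B| = 3·2 = 6 pairs (a, b) and collect distinct sums.
a = -7: -7+3=-4, -7+9=2
a = 1: 1+3=4, 1+9=10
a = 6: 6+3=9, 6+9=15
Collecting distinct sums: A + B = {-4, 2, 4, 9, 10, 15}
|A + B| = 6

A + B = {-4, 2, 4, 9, 10, 15}


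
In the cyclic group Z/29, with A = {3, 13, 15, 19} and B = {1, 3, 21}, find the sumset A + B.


Work in Z/29Z: reduce every sum a + b modulo 29.
Enumerate all 12 pairs:
a = 3: 3+1=4, 3+3=6, 3+21=24
a = 13: 13+1=14, 13+3=16, 13+21=5
a = 15: 15+1=16, 15+3=18, 15+21=7
a = 19: 19+1=20, 19+3=22, 19+21=11
Distinct residues collected: {4, 5, 6, 7, 11, 14, 16, 18, 20, 22, 24}
|A + B| = 11 (out of 29 total residues).

A + B = {4, 5, 6, 7, 11, 14, 16, 18, 20, 22, 24}


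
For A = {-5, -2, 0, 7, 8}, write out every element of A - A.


A - A = {a - a' : a, a' ∈ A}.
Compute a - a' for each ordered pair (a, a'):
a = -5: -5--5=0, -5--2=-3, -5-0=-5, -5-7=-12, -5-8=-13
a = -2: -2--5=3, -2--2=0, -2-0=-2, -2-7=-9, -2-8=-10
a = 0: 0--5=5, 0--2=2, 0-0=0, 0-7=-7, 0-8=-8
a = 7: 7--5=12, 7--2=9, 7-0=7, 7-7=0, 7-8=-1
a = 8: 8--5=13, 8--2=10, 8-0=8, 8-7=1, 8-8=0
Collecting distinct values (and noting 0 appears from a-a):
A - A = {-13, -12, -10, -9, -8, -7, -5, -3, -2, -1, 0, 1, 2, 3, 5, 7, 8, 9, 10, 12, 13}
|A - A| = 21

A - A = {-13, -12, -10, -9, -8, -7, -5, -3, -2, -1, 0, 1, 2, 3, 5, 7, 8, 9, 10, 12, 13}


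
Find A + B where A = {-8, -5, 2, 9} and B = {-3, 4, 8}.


A + B = {a + b : a ∈ A, b ∈ B}.
Enumerate all |A|·|B| = 4·3 = 12 pairs (a, b) and collect distinct sums.
a = -8: -8+-3=-11, -8+4=-4, -8+8=0
a = -5: -5+-3=-8, -5+4=-1, -5+8=3
a = 2: 2+-3=-1, 2+4=6, 2+8=10
a = 9: 9+-3=6, 9+4=13, 9+8=17
Collecting distinct sums: A + B = {-11, -8, -4, -1, 0, 3, 6, 10, 13, 17}
|A + B| = 10

A + B = {-11, -8, -4, -1, 0, 3, 6, 10, 13, 17}


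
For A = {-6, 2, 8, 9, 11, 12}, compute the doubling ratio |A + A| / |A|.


|A| = 6.
Compute A + A by enumerating all 36 pairs.
A + A = {-12, -4, 2, 3, 4, 5, 6, 10, 11, 13, 14, 16, 17, 18, 19, 20, 21, 22, 23, 24}, so |A + A| = 20.
K = |A + A| / |A| = 20/6 = 10/3 ≈ 3.3333.
Reference: AP of size 6 gives K = 11/6 ≈ 1.8333; a fully generic set of size 6 gives K ≈ 3.5000.

|A| = 6, |A + A| = 20, K = 20/6 = 10/3.


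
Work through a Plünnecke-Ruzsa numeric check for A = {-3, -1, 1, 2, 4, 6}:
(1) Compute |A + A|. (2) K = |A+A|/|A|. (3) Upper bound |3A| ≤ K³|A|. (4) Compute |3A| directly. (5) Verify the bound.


|A| = 6.
Step 1: Compute A + A by enumerating all 36 pairs.
A + A = {-6, -4, -2, -1, 0, 1, 2, 3, 4, 5, 6, 7, 8, 10, 12}, so |A + A| = 15.
Step 2: Doubling constant K = |A + A|/|A| = 15/6 = 15/6 ≈ 2.5000.
Step 3: Plünnecke-Ruzsa gives |3A| ≤ K³·|A| = (2.5000)³ · 6 ≈ 93.7500.
Step 4: Compute 3A = A + A + A directly by enumerating all triples (a,b,c) ∈ A³; |3A| = 24.
Step 5: Check 24 ≤ 93.7500? Yes ✓.

K = 15/6, Plünnecke-Ruzsa bound K³|A| ≈ 93.7500, |3A| = 24, inequality holds.


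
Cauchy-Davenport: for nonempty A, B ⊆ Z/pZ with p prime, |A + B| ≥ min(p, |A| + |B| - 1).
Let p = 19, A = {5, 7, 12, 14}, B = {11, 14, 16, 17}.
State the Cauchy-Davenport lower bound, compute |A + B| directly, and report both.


Cauchy-Davenport: |A + B| ≥ min(p, |A| + |B| - 1) for A, B nonempty in Z/pZ.
|A| = 4, |B| = 4, p = 19.
CD lower bound = min(19, 4 + 4 - 1) = min(19, 7) = 7.
Compute A + B mod 19 directly:
a = 5: 5+11=16, 5+14=0, 5+16=2, 5+17=3
a = 7: 7+11=18, 7+14=2, 7+16=4, 7+17=5
a = 12: 12+11=4, 12+14=7, 12+16=9, 12+17=10
a = 14: 14+11=6, 14+14=9, 14+16=11, 14+17=12
A + B = {0, 2, 3, 4, 5, 6, 7, 9, 10, 11, 12, 16, 18}, so |A + B| = 13.
Verify: 13 ≥ 7? Yes ✓.

CD lower bound = 7, actual |A + B| = 13.


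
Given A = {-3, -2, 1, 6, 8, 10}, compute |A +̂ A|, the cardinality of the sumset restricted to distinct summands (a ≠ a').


Restricted sumset: A +̂ A = {a + a' : a ∈ A, a' ∈ A, a ≠ a'}.
Equivalently, take A + A and drop any sum 2a that is achievable ONLY as a + a for a ∈ A (i.e. sums representable only with equal summands).
Enumerate pairs (a, a') with a < a' (symmetric, so each unordered pair gives one sum; this covers all a ≠ a'):
  -3 + -2 = -5
  -3 + 1 = -2
  -3 + 6 = 3
  -3 + 8 = 5
  -3 + 10 = 7
  -2 + 1 = -1
  -2 + 6 = 4
  -2 + 8 = 6
  -2 + 10 = 8
  1 + 6 = 7
  1 + 8 = 9
  1 + 10 = 11
  6 + 8 = 14
  6 + 10 = 16
  8 + 10 = 18
Collected distinct sums: {-5, -2, -1, 3, 4, 5, 6, 7, 8, 9, 11, 14, 16, 18}
|A +̂ A| = 14
(Reference bound: |A +̂ A| ≥ 2|A| - 3 for |A| ≥ 2, with |A| = 6 giving ≥ 9.)

|A +̂ A| = 14


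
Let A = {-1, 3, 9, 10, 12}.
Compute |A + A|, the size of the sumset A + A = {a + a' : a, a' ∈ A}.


A + A = {a + a' : a, a' ∈ A}; |A| = 5.
General bounds: 2|A| - 1 ≤ |A + A| ≤ |A|(|A|+1)/2, i.e. 9 ≤ |A + A| ≤ 15.
Lower bound 2|A|-1 is attained iff A is an arithmetic progression.
Enumerate sums a + a' for a ≤ a' (symmetric, so this suffices):
a = -1: -1+-1=-2, -1+3=2, -1+9=8, -1+10=9, -1+12=11
a = 3: 3+3=6, 3+9=12, 3+10=13, 3+12=15
a = 9: 9+9=18, 9+10=19, 9+12=21
a = 10: 10+10=20, 10+12=22
a = 12: 12+12=24
Distinct sums: {-2, 2, 6, 8, 9, 11, 12, 13, 15, 18, 19, 20, 21, 22, 24}
|A + A| = 15

|A + A| = 15


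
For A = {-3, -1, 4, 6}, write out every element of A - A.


A - A = {a - a' : a, a' ∈ A}.
Compute a - a' for each ordered pair (a, a'):
a = -3: -3--3=0, -3--1=-2, -3-4=-7, -3-6=-9
a = -1: -1--3=2, -1--1=0, -1-4=-5, -1-6=-7
a = 4: 4--3=7, 4--1=5, 4-4=0, 4-6=-2
a = 6: 6--3=9, 6--1=7, 6-4=2, 6-6=0
Collecting distinct values (and noting 0 appears from a-a):
A - A = {-9, -7, -5, -2, 0, 2, 5, 7, 9}
|A - A| = 9

A - A = {-9, -7, -5, -2, 0, 2, 5, 7, 9}


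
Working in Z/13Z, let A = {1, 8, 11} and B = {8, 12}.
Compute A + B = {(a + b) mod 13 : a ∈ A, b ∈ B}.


Work in Z/13Z: reduce every sum a + b modulo 13.
Enumerate all 6 pairs:
a = 1: 1+8=9, 1+12=0
a = 8: 8+8=3, 8+12=7
a = 11: 11+8=6, 11+12=10
Distinct residues collected: {0, 3, 6, 7, 9, 10}
|A + B| = 6 (out of 13 total residues).

A + B = {0, 3, 6, 7, 9, 10}


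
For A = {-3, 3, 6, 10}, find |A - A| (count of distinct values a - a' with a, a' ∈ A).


A - A = {a - a' : a, a' ∈ A}; |A| = 4.
Bounds: 2|A|-1 ≤ |A - A| ≤ |A|² - |A| + 1, i.e. 7 ≤ |A - A| ≤ 13.
Note: 0 ∈ A - A always (from a - a). The set is symmetric: if d ∈ A - A then -d ∈ A - A.
Enumerate nonzero differences d = a - a' with a > a' (then include -d):
Positive differences: {3, 4, 6, 7, 9, 13}
Full difference set: {0} ∪ (positive diffs) ∪ (negative diffs).
|A - A| = 1 + 2·6 = 13 (matches direct enumeration: 13).

|A - A| = 13


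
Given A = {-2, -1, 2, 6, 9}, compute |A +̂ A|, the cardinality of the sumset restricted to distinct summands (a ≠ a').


Restricted sumset: A +̂ A = {a + a' : a ∈ A, a' ∈ A, a ≠ a'}.
Equivalently, take A + A and drop any sum 2a that is achievable ONLY as a + a for a ∈ A (i.e. sums representable only with equal summands).
Enumerate pairs (a, a') with a < a' (symmetric, so each unordered pair gives one sum; this covers all a ≠ a'):
  -2 + -1 = -3
  -2 + 2 = 0
  -2 + 6 = 4
  -2 + 9 = 7
  -1 + 2 = 1
  -1 + 6 = 5
  -1 + 9 = 8
  2 + 6 = 8
  2 + 9 = 11
  6 + 9 = 15
Collected distinct sums: {-3, 0, 1, 4, 5, 7, 8, 11, 15}
|A +̂ A| = 9
(Reference bound: |A +̂ A| ≥ 2|A| - 3 for |A| ≥ 2, with |A| = 5 giving ≥ 7.)

|A +̂ A| = 9


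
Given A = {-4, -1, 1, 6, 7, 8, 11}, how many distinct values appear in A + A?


A + A = {a + a' : a, a' ∈ A}; |A| = 7.
General bounds: 2|A| - 1 ≤ |A + A| ≤ |A|(|A|+1)/2, i.e. 13 ≤ |A + A| ≤ 28.
Lower bound 2|A|-1 is attained iff A is an arithmetic progression.
Enumerate sums a + a' for a ≤ a' (symmetric, so this suffices):
a = -4: -4+-4=-8, -4+-1=-5, -4+1=-3, -4+6=2, -4+7=3, -4+8=4, -4+11=7
a = -1: -1+-1=-2, -1+1=0, -1+6=5, -1+7=6, -1+8=7, -1+11=10
a = 1: 1+1=2, 1+6=7, 1+7=8, 1+8=9, 1+11=12
a = 6: 6+6=12, 6+7=13, 6+8=14, 6+11=17
a = 7: 7+7=14, 7+8=15, 7+11=18
a = 8: 8+8=16, 8+11=19
a = 11: 11+11=22
Distinct sums: {-8, -5, -3, -2, 0, 2, 3, 4, 5, 6, 7, 8, 9, 10, 12, 13, 14, 15, 16, 17, 18, 19, 22}
|A + A| = 23

|A + A| = 23


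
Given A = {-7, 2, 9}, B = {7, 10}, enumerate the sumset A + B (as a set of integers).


A + B = {a + b : a ∈ A, b ∈ B}.
Enumerate all |A|·|B| = 3·2 = 6 pairs (a, b) and collect distinct sums.
a = -7: -7+7=0, -7+10=3
a = 2: 2+7=9, 2+10=12
a = 9: 9+7=16, 9+10=19
Collecting distinct sums: A + B = {0, 3, 9, 12, 16, 19}
|A + B| = 6

A + B = {0, 3, 9, 12, 16, 19}


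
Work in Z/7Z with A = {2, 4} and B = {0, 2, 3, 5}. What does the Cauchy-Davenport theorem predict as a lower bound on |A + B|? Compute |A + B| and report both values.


Cauchy-Davenport: |A + B| ≥ min(p, |A| + |B| - 1) for A, B nonempty in Z/pZ.
|A| = 2, |B| = 4, p = 7.
CD lower bound = min(7, 2 + 4 - 1) = min(7, 5) = 5.
Compute A + B mod 7 directly:
a = 2: 2+0=2, 2+2=4, 2+3=5, 2+5=0
a = 4: 4+0=4, 4+2=6, 4+3=0, 4+5=2
A + B = {0, 2, 4, 5, 6}, so |A + B| = 5.
Verify: 5 ≥ 5? Yes ✓.

CD lower bound = 5, actual |A + B| = 5.


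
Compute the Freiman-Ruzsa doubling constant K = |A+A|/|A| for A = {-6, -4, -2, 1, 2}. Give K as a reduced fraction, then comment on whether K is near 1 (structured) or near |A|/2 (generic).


|A| = 5.
Compute A + A by enumerating all 25 pairs.
A + A = {-12, -10, -8, -6, -5, -4, -3, -2, -1, 0, 2, 3, 4}, so |A + A| = 13.
K = |A + A| / |A| = 13/5 (already in lowest terms) ≈ 2.6000.
Reference: AP of size 5 gives K = 9/5 ≈ 1.8000; a fully generic set of size 5 gives K ≈ 3.0000.

|A| = 5, |A + A| = 13, K = 13/5.


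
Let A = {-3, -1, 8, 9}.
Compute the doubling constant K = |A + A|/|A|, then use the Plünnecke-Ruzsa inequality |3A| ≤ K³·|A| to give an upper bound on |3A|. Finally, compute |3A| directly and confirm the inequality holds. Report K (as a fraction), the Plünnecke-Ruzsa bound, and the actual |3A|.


|A| = 4.
Step 1: Compute A + A by enumerating all 16 pairs.
A + A = {-6, -4, -2, 5, 6, 7, 8, 16, 17, 18}, so |A + A| = 10.
Step 2: Doubling constant K = |A + A|/|A| = 10/4 = 10/4 ≈ 2.5000.
Step 3: Plünnecke-Ruzsa gives |3A| ≤ K³·|A| = (2.5000)³ · 4 ≈ 62.5000.
Step 4: Compute 3A = A + A + A directly by enumerating all triples (a,b,c) ∈ A³; |3A| = 19.
Step 5: Check 19 ≤ 62.5000? Yes ✓.

K = 10/4, Plünnecke-Ruzsa bound K³|A| ≈ 62.5000, |3A| = 19, inequality holds.


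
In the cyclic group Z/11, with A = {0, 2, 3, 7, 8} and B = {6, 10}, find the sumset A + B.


Work in Z/11Z: reduce every sum a + b modulo 11.
Enumerate all 10 pairs:
a = 0: 0+6=6, 0+10=10
a = 2: 2+6=8, 2+10=1
a = 3: 3+6=9, 3+10=2
a = 7: 7+6=2, 7+10=6
a = 8: 8+6=3, 8+10=7
Distinct residues collected: {1, 2, 3, 6, 7, 8, 9, 10}
|A + B| = 8 (out of 11 total residues).

A + B = {1, 2, 3, 6, 7, 8, 9, 10}


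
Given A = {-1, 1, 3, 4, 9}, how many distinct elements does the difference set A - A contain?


A - A = {a - a' : a, a' ∈ A}; |A| = 5.
Bounds: 2|A|-1 ≤ |A - A| ≤ |A|² - |A| + 1, i.e. 9 ≤ |A - A| ≤ 21.
Note: 0 ∈ A - A always (from a - a). The set is symmetric: if d ∈ A - A then -d ∈ A - A.
Enumerate nonzero differences d = a - a' with a > a' (then include -d):
Positive differences: {1, 2, 3, 4, 5, 6, 8, 10}
Full difference set: {0} ∪ (positive diffs) ∪ (negative diffs).
|A - A| = 1 + 2·8 = 17 (matches direct enumeration: 17).

|A - A| = 17


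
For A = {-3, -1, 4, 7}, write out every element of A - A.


A - A = {a - a' : a, a' ∈ A}.
Compute a - a' for each ordered pair (a, a'):
a = -3: -3--3=0, -3--1=-2, -3-4=-7, -3-7=-10
a = -1: -1--3=2, -1--1=0, -1-4=-5, -1-7=-8
a = 4: 4--3=7, 4--1=5, 4-4=0, 4-7=-3
a = 7: 7--3=10, 7--1=8, 7-4=3, 7-7=0
Collecting distinct values (and noting 0 appears from a-a):
A - A = {-10, -8, -7, -5, -3, -2, 0, 2, 3, 5, 7, 8, 10}
|A - A| = 13

A - A = {-10, -8, -7, -5, -3, -2, 0, 2, 3, 5, 7, 8, 10}


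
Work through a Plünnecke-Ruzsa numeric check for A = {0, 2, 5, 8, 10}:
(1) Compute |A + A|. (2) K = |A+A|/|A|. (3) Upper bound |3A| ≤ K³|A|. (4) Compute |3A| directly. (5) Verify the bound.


|A| = 5.
Step 1: Compute A + A by enumerating all 25 pairs.
A + A = {0, 2, 4, 5, 7, 8, 10, 12, 13, 15, 16, 18, 20}, so |A + A| = 13.
Step 2: Doubling constant K = |A + A|/|A| = 13/5 = 13/5 ≈ 2.6000.
Step 3: Plünnecke-Ruzsa gives |3A| ≤ K³·|A| = (2.6000)³ · 5 ≈ 87.8800.
Step 4: Compute 3A = A + A + A directly by enumerating all triples (a,b,c) ∈ A³; |3A| = 25.
Step 5: Check 25 ≤ 87.8800? Yes ✓.

K = 13/5, Plünnecke-Ruzsa bound K³|A| ≈ 87.8800, |3A| = 25, inequality holds.


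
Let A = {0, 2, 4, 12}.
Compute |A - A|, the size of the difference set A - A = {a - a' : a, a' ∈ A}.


A - A = {a - a' : a, a' ∈ A}; |A| = 4.
Bounds: 2|A|-1 ≤ |A - A| ≤ |A|² - |A| + 1, i.e. 7 ≤ |A - A| ≤ 13.
Note: 0 ∈ A - A always (from a - a). The set is symmetric: if d ∈ A - A then -d ∈ A - A.
Enumerate nonzero differences d = a - a' with a > a' (then include -d):
Positive differences: {2, 4, 8, 10, 12}
Full difference set: {0} ∪ (positive diffs) ∪ (negative diffs).
|A - A| = 1 + 2·5 = 11 (matches direct enumeration: 11).

|A - A| = 11


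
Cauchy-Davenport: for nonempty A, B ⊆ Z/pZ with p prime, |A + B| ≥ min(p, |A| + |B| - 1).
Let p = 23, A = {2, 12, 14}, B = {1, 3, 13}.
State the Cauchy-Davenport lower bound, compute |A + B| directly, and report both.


Cauchy-Davenport: |A + B| ≥ min(p, |A| + |B| - 1) for A, B nonempty in Z/pZ.
|A| = 3, |B| = 3, p = 23.
CD lower bound = min(23, 3 + 3 - 1) = min(23, 5) = 5.
Compute A + B mod 23 directly:
a = 2: 2+1=3, 2+3=5, 2+13=15
a = 12: 12+1=13, 12+3=15, 12+13=2
a = 14: 14+1=15, 14+3=17, 14+13=4
A + B = {2, 3, 4, 5, 13, 15, 17}, so |A + B| = 7.
Verify: 7 ≥ 5? Yes ✓.

CD lower bound = 5, actual |A + B| = 7.


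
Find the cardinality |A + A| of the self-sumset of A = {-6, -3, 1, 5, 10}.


A + A = {a + a' : a, a' ∈ A}; |A| = 5.
General bounds: 2|A| - 1 ≤ |A + A| ≤ |A|(|A|+1)/2, i.e. 9 ≤ |A + A| ≤ 15.
Lower bound 2|A|-1 is attained iff A is an arithmetic progression.
Enumerate sums a + a' for a ≤ a' (symmetric, so this suffices):
a = -6: -6+-6=-12, -6+-3=-9, -6+1=-5, -6+5=-1, -6+10=4
a = -3: -3+-3=-6, -3+1=-2, -3+5=2, -3+10=7
a = 1: 1+1=2, 1+5=6, 1+10=11
a = 5: 5+5=10, 5+10=15
a = 10: 10+10=20
Distinct sums: {-12, -9, -6, -5, -2, -1, 2, 4, 6, 7, 10, 11, 15, 20}
|A + A| = 14

|A + A| = 14


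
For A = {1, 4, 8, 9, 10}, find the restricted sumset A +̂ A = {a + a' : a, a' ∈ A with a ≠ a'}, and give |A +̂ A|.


Restricted sumset: A +̂ A = {a + a' : a ∈ A, a' ∈ A, a ≠ a'}.
Equivalently, take A + A and drop any sum 2a that is achievable ONLY as a + a for a ∈ A (i.e. sums representable only with equal summands).
Enumerate pairs (a, a') with a < a' (symmetric, so each unordered pair gives one sum; this covers all a ≠ a'):
  1 + 4 = 5
  1 + 8 = 9
  1 + 9 = 10
  1 + 10 = 11
  4 + 8 = 12
  4 + 9 = 13
  4 + 10 = 14
  8 + 9 = 17
  8 + 10 = 18
  9 + 10 = 19
Collected distinct sums: {5, 9, 10, 11, 12, 13, 14, 17, 18, 19}
|A +̂ A| = 10
(Reference bound: |A +̂ A| ≥ 2|A| - 3 for |A| ≥ 2, with |A| = 5 giving ≥ 7.)

|A +̂ A| = 10


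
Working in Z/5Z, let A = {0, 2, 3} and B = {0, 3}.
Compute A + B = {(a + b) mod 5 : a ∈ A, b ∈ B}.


Work in Z/5Z: reduce every sum a + b modulo 5.
Enumerate all 6 pairs:
a = 0: 0+0=0, 0+3=3
a = 2: 2+0=2, 2+3=0
a = 3: 3+0=3, 3+3=1
Distinct residues collected: {0, 1, 2, 3}
|A + B| = 4 (out of 5 total residues).

A + B = {0, 1, 2, 3}


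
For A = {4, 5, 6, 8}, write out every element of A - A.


A - A = {a - a' : a, a' ∈ A}.
Compute a - a' for each ordered pair (a, a'):
a = 4: 4-4=0, 4-5=-1, 4-6=-2, 4-8=-4
a = 5: 5-4=1, 5-5=0, 5-6=-1, 5-8=-3
a = 6: 6-4=2, 6-5=1, 6-6=0, 6-8=-2
a = 8: 8-4=4, 8-5=3, 8-6=2, 8-8=0
Collecting distinct values (and noting 0 appears from a-a):
A - A = {-4, -3, -2, -1, 0, 1, 2, 3, 4}
|A - A| = 9

A - A = {-4, -3, -2, -1, 0, 1, 2, 3, 4}


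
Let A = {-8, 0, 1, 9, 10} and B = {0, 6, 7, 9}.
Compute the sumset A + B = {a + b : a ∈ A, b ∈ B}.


A + B = {a + b : a ∈ A, b ∈ B}.
Enumerate all |A|·|B| = 5·4 = 20 pairs (a, b) and collect distinct sums.
a = -8: -8+0=-8, -8+6=-2, -8+7=-1, -8+9=1
a = 0: 0+0=0, 0+6=6, 0+7=7, 0+9=9
a = 1: 1+0=1, 1+6=7, 1+7=8, 1+9=10
a = 9: 9+0=9, 9+6=15, 9+7=16, 9+9=18
a = 10: 10+0=10, 10+6=16, 10+7=17, 10+9=19
Collecting distinct sums: A + B = {-8, -2, -1, 0, 1, 6, 7, 8, 9, 10, 15, 16, 17, 18, 19}
|A + B| = 15

A + B = {-8, -2, -1, 0, 1, 6, 7, 8, 9, 10, 15, 16, 17, 18, 19}


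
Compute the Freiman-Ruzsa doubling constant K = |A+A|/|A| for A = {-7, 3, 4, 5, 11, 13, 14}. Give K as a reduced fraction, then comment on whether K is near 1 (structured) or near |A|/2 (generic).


|A| = 7.
Compute A + A by enumerating all 49 pairs.
A + A = {-14, -4, -3, -2, 4, 6, 7, 8, 9, 10, 14, 15, 16, 17, 18, 19, 22, 24, 25, 26, 27, 28}, so |A + A| = 22.
K = |A + A| / |A| = 22/7 (already in lowest terms) ≈ 3.1429.
Reference: AP of size 7 gives K = 13/7 ≈ 1.8571; a fully generic set of size 7 gives K ≈ 4.0000.

|A| = 7, |A + A| = 22, K = 22/7.


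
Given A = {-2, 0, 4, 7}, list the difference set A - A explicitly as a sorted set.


A - A = {a - a' : a, a' ∈ A}.
Compute a - a' for each ordered pair (a, a'):
a = -2: -2--2=0, -2-0=-2, -2-4=-6, -2-7=-9
a = 0: 0--2=2, 0-0=0, 0-4=-4, 0-7=-7
a = 4: 4--2=6, 4-0=4, 4-4=0, 4-7=-3
a = 7: 7--2=9, 7-0=7, 7-4=3, 7-7=0
Collecting distinct values (and noting 0 appears from a-a):
A - A = {-9, -7, -6, -4, -3, -2, 0, 2, 3, 4, 6, 7, 9}
|A - A| = 13

A - A = {-9, -7, -6, -4, -3, -2, 0, 2, 3, 4, 6, 7, 9}


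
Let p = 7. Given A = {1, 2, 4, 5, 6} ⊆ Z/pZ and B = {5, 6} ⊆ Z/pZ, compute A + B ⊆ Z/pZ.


Work in Z/7Z: reduce every sum a + b modulo 7.
Enumerate all 10 pairs:
a = 1: 1+5=6, 1+6=0
a = 2: 2+5=0, 2+6=1
a = 4: 4+5=2, 4+6=3
a = 5: 5+5=3, 5+6=4
a = 6: 6+5=4, 6+6=5
Distinct residues collected: {0, 1, 2, 3, 4, 5, 6}
|A + B| = 7 (out of 7 total residues).

A + B = {0, 1, 2, 3, 4, 5, 6}


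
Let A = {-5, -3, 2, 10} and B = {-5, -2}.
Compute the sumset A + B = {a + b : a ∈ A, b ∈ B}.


A + B = {a + b : a ∈ A, b ∈ B}.
Enumerate all |A|·|B| = 4·2 = 8 pairs (a, b) and collect distinct sums.
a = -5: -5+-5=-10, -5+-2=-7
a = -3: -3+-5=-8, -3+-2=-5
a = 2: 2+-5=-3, 2+-2=0
a = 10: 10+-5=5, 10+-2=8
Collecting distinct sums: A + B = {-10, -8, -7, -5, -3, 0, 5, 8}
|A + B| = 8

A + B = {-10, -8, -7, -5, -3, 0, 5, 8}


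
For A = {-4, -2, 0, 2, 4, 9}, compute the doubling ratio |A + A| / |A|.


|A| = 6.
Compute A + A by enumerating all 36 pairs.
A + A = {-8, -6, -4, -2, 0, 2, 4, 5, 6, 7, 8, 9, 11, 13, 18}, so |A + A| = 15.
K = |A + A| / |A| = 15/6 = 5/2 ≈ 2.5000.
Reference: AP of size 6 gives K = 11/6 ≈ 1.8333; a fully generic set of size 6 gives K ≈ 3.5000.

|A| = 6, |A + A| = 15, K = 15/6 = 5/2.


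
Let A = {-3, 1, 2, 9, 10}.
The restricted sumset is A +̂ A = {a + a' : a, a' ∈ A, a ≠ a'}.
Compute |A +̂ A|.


Restricted sumset: A +̂ A = {a + a' : a ∈ A, a' ∈ A, a ≠ a'}.
Equivalently, take A + A and drop any sum 2a that is achievable ONLY as a + a for a ∈ A (i.e. sums representable only with equal summands).
Enumerate pairs (a, a') with a < a' (symmetric, so each unordered pair gives one sum; this covers all a ≠ a'):
  -3 + 1 = -2
  -3 + 2 = -1
  -3 + 9 = 6
  -3 + 10 = 7
  1 + 2 = 3
  1 + 9 = 10
  1 + 10 = 11
  2 + 9 = 11
  2 + 10 = 12
  9 + 10 = 19
Collected distinct sums: {-2, -1, 3, 6, 7, 10, 11, 12, 19}
|A +̂ A| = 9
(Reference bound: |A +̂ A| ≥ 2|A| - 3 for |A| ≥ 2, with |A| = 5 giving ≥ 7.)

|A +̂ A| = 9


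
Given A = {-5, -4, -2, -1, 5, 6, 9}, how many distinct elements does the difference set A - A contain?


A - A = {a - a' : a, a' ∈ A}; |A| = 7.
Bounds: 2|A|-1 ≤ |A - A| ≤ |A|² - |A| + 1, i.e. 13 ≤ |A - A| ≤ 43.
Note: 0 ∈ A - A always (from a - a). The set is symmetric: if d ∈ A - A then -d ∈ A - A.
Enumerate nonzero differences d = a - a' with a > a' (then include -d):
Positive differences: {1, 2, 3, 4, 6, 7, 8, 9, 10, 11, 13, 14}
Full difference set: {0} ∪ (positive diffs) ∪ (negative diffs).
|A - A| = 1 + 2·12 = 25 (matches direct enumeration: 25).

|A - A| = 25


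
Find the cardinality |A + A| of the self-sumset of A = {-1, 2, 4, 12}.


A + A = {a + a' : a, a' ∈ A}; |A| = 4.
General bounds: 2|A| - 1 ≤ |A + A| ≤ |A|(|A|+1)/2, i.e. 7 ≤ |A + A| ≤ 10.
Lower bound 2|A|-1 is attained iff A is an arithmetic progression.
Enumerate sums a + a' for a ≤ a' (symmetric, so this suffices):
a = -1: -1+-1=-2, -1+2=1, -1+4=3, -1+12=11
a = 2: 2+2=4, 2+4=6, 2+12=14
a = 4: 4+4=8, 4+12=16
a = 12: 12+12=24
Distinct sums: {-2, 1, 3, 4, 6, 8, 11, 14, 16, 24}
|A + A| = 10

|A + A| = 10


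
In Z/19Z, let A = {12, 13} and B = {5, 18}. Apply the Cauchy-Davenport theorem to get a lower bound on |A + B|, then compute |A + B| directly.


Cauchy-Davenport: |A + B| ≥ min(p, |A| + |B| - 1) for A, B nonempty in Z/pZ.
|A| = 2, |B| = 2, p = 19.
CD lower bound = min(19, 2 + 2 - 1) = min(19, 3) = 3.
Compute A + B mod 19 directly:
a = 12: 12+5=17, 12+18=11
a = 13: 13+5=18, 13+18=12
A + B = {11, 12, 17, 18}, so |A + B| = 4.
Verify: 4 ≥ 3? Yes ✓.

CD lower bound = 3, actual |A + B| = 4.


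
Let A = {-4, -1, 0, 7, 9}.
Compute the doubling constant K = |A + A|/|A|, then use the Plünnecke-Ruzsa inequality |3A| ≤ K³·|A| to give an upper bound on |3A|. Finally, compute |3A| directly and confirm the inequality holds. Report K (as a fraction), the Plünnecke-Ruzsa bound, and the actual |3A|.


|A| = 5.
Step 1: Compute A + A by enumerating all 25 pairs.
A + A = {-8, -5, -4, -2, -1, 0, 3, 5, 6, 7, 8, 9, 14, 16, 18}, so |A + A| = 15.
Step 2: Doubling constant K = |A + A|/|A| = 15/5 = 15/5 ≈ 3.0000.
Step 3: Plünnecke-Ruzsa gives |3A| ≤ K³·|A| = (3.0000)³ · 5 ≈ 135.0000.
Step 4: Compute 3A = A + A + A directly by enumerating all triples (a,b,c) ∈ A³; |3A| = 31.
Step 5: Check 31 ≤ 135.0000? Yes ✓.

K = 15/5, Plünnecke-Ruzsa bound K³|A| ≈ 135.0000, |3A| = 31, inequality holds.


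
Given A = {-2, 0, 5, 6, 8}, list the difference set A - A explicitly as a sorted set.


A - A = {a - a' : a, a' ∈ A}.
Compute a - a' for each ordered pair (a, a'):
a = -2: -2--2=0, -2-0=-2, -2-5=-7, -2-6=-8, -2-8=-10
a = 0: 0--2=2, 0-0=0, 0-5=-5, 0-6=-6, 0-8=-8
a = 5: 5--2=7, 5-0=5, 5-5=0, 5-6=-1, 5-8=-3
a = 6: 6--2=8, 6-0=6, 6-5=1, 6-6=0, 6-8=-2
a = 8: 8--2=10, 8-0=8, 8-5=3, 8-6=2, 8-8=0
Collecting distinct values (and noting 0 appears from a-a):
A - A = {-10, -8, -7, -6, -5, -3, -2, -1, 0, 1, 2, 3, 5, 6, 7, 8, 10}
|A - A| = 17

A - A = {-10, -8, -7, -6, -5, -3, -2, -1, 0, 1, 2, 3, 5, 6, 7, 8, 10}


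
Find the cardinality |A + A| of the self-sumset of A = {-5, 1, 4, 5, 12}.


A + A = {a + a' : a, a' ∈ A}; |A| = 5.
General bounds: 2|A| - 1 ≤ |A + A| ≤ |A|(|A|+1)/2, i.e. 9 ≤ |A + A| ≤ 15.
Lower bound 2|A|-1 is attained iff A is an arithmetic progression.
Enumerate sums a + a' for a ≤ a' (symmetric, so this suffices):
a = -5: -5+-5=-10, -5+1=-4, -5+4=-1, -5+5=0, -5+12=7
a = 1: 1+1=2, 1+4=5, 1+5=6, 1+12=13
a = 4: 4+4=8, 4+5=9, 4+12=16
a = 5: 5+5=10, 5+12=17
a = 12: 12+12=24
Distinct sums: {-10, -4, -1, 0, 2, 5, 6, 7, 8, 9, 10, 13, 16, 17, 24}
|A + A| = 15

|A + A| = 15


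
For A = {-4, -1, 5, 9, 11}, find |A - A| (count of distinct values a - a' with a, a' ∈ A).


A - A = {a - a' : a, a' ∈ A}; |A| = 5.
Bounds: 2|A|-1 ≤ |A - A| ≤ |A|² - |A| + 1, i.e. 9 ≤ |A - A| ≤ 21.
Note: 0 ∈ A - A always (from a - a). The set is symmetric: if d ∈ A - A then -d ∈ A - A.
Enumerate nonzero differences d = a - a' with a > a' (then include -d):
Positive differences: {2, 3, 4, 6, 9, 10, 12, 13, 15}
Full difference set: {0} ∪ (positive diffs) ∪ (negative diffs).
|A - A| = 1 + 2·9 = 19 (matches direct enumeration: 19).

|A - A| = 19


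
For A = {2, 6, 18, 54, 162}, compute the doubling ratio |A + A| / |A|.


|A| = 5.
Compute A + A by enumerating all 25 pairs.
A + A = {4, 8, 12, 20, 24, 36, 56, 60, 72, 108, 164, 168, 180, 216, 324}, so |A + A| = 15.
K = |A + A| / |A| = 15/5 = 3/1 ≈ 3.0000.
Reference: AP of size 5 gives K = 9/5 ≈ 1.8000; a fully generic set of size 5 gives K ≈ 3.0000.

|A| = 5, |A + A| = 15, K = 15/5 = 3/1.


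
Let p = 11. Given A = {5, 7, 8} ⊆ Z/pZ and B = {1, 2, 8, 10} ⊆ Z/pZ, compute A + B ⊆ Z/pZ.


Work in Z/11Z: reduce every sum a + b modulo 11.
Enumerate all 12 pairs:
a = 5: 5+1=6, 5+2=7, 5+8=2, 5+10=4
a = 7: 7+1=8, 7+2=9, 7+8=4, 7+10=6
a = 8: 8+1=9, 8+2=10, 8+8=5, 8+10=7
Distinct residues collected: {2, 4, 5, 6, 7, 8, 9, 10}
|A + B| = 8 (out of 11 total residues).

A + B = {2, 4, 5, 6, 7, 8, 9, 10}


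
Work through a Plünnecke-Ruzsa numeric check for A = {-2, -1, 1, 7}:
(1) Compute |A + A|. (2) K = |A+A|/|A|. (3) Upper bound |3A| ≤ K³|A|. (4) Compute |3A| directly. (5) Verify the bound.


|A| = 4.
Step 1: Compute A + A by enumerating all 16 pairs.
A + A = {-4, -3, -2, -1, 0, 2, 5, 6, 8, 14}, so |A + A| = 10.
Step 2: Doubling constant K = |A + A|/|A| = 10/4 = 10/4 ≈ 2.5000.
Step 3: Plünnecke-Ruzsa gives |3A| ≤ K³·|A| = (2.5000)³ · 4 ≈ 62.5000.
Step 4: Compute 3A = A + A + A directly by enumerating all triples (a,b,c) ∈ A³; |3A| = 18.
Step 5: Check 18 ≤ 62.5000? Yes ✓.

K = 10/4, Plünnecke-Ruzsa bound K³|A| ≈ 62.5000, |3A| = 18, inequality holds.


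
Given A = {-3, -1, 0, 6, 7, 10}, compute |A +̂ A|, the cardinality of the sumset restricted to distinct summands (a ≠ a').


Restricted sumset: A +̂ A = {a + a' : a ∈ A, a' ∈ A, a ≠ a'}.
Equivalently, take A + A and drop any sum 2a that is achievable ONLY as a + a for a ∈ A (i.e. sums representable only with equal summands).
Enumerate pairs (a, a') with a < a' (symmetric, so each unordered pair gives one sum; this covers all a ≠ a'):
  -3 + -1 = -4
  -3 + 0 = -3
  -3 + 6 = 3
  -3 + 7 = 4
  -3 + 10 = 7
  -1 + 0 = -1
  -1 + 6 = 5
  -1 + 7 = 6
  -1 + 10 = 9
  0 + 6 = 6
  0 + 7 = 7
  0 + 10 = 10
  6 + 7 = 13
  6 + 10 = 16
  7 + 10 = 17
Collected distinct sums: {-4, -3, -1, 3, 4, 5, 6, 7, 9, 10, 13, 16, 17}
|A +̂ A| = 13
(Reference bound: |A +̂ A| ≥ 2|A| - 3 for |A| ≥ 2, with |A| = 6 giving ≥ 9.)

|A +̂ A| = 13


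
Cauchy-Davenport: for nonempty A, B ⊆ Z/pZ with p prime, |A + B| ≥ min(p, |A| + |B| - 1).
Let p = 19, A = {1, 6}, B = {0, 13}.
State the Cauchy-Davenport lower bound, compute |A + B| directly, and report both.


Cauchy-Davenport: |A + B| ≥ min(p, |A| + |B| - 1) for A, B nonempty in Z/pZ.
|A| = 2, |B| = 2, p = 19.
CD lower bound = min(19, 2 + 2 - 1) = min(19, 3) = 3.
Compute A + B mod 19 directly:
a = 1: 1+0=1, 1+13=14
a = 6: 6+0=6, 6+13=0
A + B = {0, 1, 6, 14}, so |A + B| = 4.
Verify: 4 ≥ 3? Yes ✓.

CD lower bound = 3, actual |A + B| = 4.


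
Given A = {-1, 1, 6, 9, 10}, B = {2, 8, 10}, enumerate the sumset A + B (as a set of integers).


A + B = {a + b : a ∈ A, b ∈ B}.
Enumerate all |A|·|B| = 5·3 = 15 pairs (a, b) and collect distinct sums.
a = -1: -1+2=1, -1+8=7, -1+10=9
a = 1: 1+2=3, 1+8=9, 1+10=11
a = 6: 6+2=8, 6+8=14, 6+10=16
a = 9: 9+2=11, 9+8=17, 9+10=19
a = 10: 10+2=12, 10+8=18, 10+10=20
Collecting distinct sums: A + B = {1, 3, 7, 8, 9, 11, 12, 14, 16, 17, 18, 19, 20}
|A + B| = 13

A + B = {1, 3, 7, 8, 9, 11, 12, 14, 16, 17, 18, 19, 20}


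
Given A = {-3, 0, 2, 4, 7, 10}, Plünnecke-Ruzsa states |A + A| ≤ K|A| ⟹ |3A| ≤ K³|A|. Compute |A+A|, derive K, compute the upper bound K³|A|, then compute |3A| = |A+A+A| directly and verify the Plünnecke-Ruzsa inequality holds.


|A| = 6.
Step 1: Compute A + A by enumerating all 36 pairs.
A + A = {-6, -3, -1, 0, 1, 2, 4, 6, 7, 8, 9, 10, 11, 12, 14, 17, 20}, so |A + A| = 17.
Step 2: Doubling constant K = |A + A|/|A| = 17/6 = 17/6 ≈ 2.8333.
Step 3: Plünnecke-Ruzsa gives |3A| ≤ K³·|A| = (2.8333)³ · 6 ≈ 136.4722.
Step 4: Compute 3A = A + A + A directly by enumerating all triples (a,b,c) ∈ A³; |3A| = 32.
Step 5: Check 32 ≤ 136.4722? Yes ✓.

K = 17/6, Plünnecke-Ruzsa bound K³|A| ≈ 136.4722, |3A| = 32, inequality holds.


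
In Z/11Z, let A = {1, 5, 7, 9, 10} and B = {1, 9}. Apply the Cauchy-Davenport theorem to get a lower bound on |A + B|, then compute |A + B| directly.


Cauchy-Davenport: |A + B| ≥ min(p, |A| + |B| - 1) for A, B nonempty in Z/pZ.
|A| = 5, |B| = 2, p = 11.
CD lower bound = min(11, 5 + 2 - 1) = min(11, 6) = 6.
Compute A + B mod 11 directly:
a = 1: 1+1=2, 1+9=10
a = 5: 5+1=6, 5+9=3
a = 7: 7+1=8, 7+9=5
a = 9: 9+1=10, 9+9=7
a = 10: 10+1=0, 10+9=8
A + B = {0, 2, 3, 5, 6, 7, 8, 10}, so |A + B| = 8.
Verify: 8 ≥ 6? Yes ✓.

CD lower bound = 6, actual |A + B| = 8.


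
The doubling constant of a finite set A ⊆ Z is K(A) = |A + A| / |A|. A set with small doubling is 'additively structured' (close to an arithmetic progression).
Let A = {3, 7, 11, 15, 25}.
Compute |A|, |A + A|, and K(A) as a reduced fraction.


|A| = 5.
Compute A + A by enumerating all 25 pairs.
A + A = {6, 10, 14, 18, 22, 26, 28, 30, 32, 36, 40, 50}, so |A + A| = 12.
K = |A + A| / |A| = 12/5 (already in lowest terms) ≈ 2.4000.
Reference: AP of size 5 gives K = 9/5 ≈ 1.8000; a fully generic set of size 5 gives K ≈ 3.0000.

|A| = 5, |A + A| = 12, K = 12/5.


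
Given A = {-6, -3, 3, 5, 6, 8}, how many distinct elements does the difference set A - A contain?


A - A = {a - a' : a, a' ∈ A}; |A| = 6.
Bounds: 2|A|-1 ≤ |A - A| ≤ |A|² - |A| + 1, i.e. 11 ≤ |A - A| ≤ 31.
Note: 0 ∈ A - A always (from a - a). The set is symmetric: if d ∈ A - A then -d ∈ A - A.
Enumerate nonzero differences d = a - a' with a > a' (then include -d):
Positive differences: {1, 2, 3, 5, 6, 8, 9, 11, 12, 14}
Full difference set: {0} ∪ (positive diffs) ∪ (negative diffs).
|A - A| = 1 + 2·10 = 21 (matches direct enumeration: 21).

|A - A| = 21


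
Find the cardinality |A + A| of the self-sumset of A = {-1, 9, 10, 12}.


A + A = {a + a' : a, a' ∈ A}; |A| = 4.
General bounds: 2|A| - 1 ≤ |A + A| ≤ |A|(|A|+1)/2, i.e. 7 ≤ |A + A| ≤ 10.
Lower bound 2|A|-1 is attained iff A is an arithmetic progression.
Enumerate sums a + a' for a ≤ a' (symmetric, so this suffices):
a = -1: -1+-1=-2, -1+9=8, -1+10=9, -1+12=11
a = 9: 9+9=18, 9+10=19, 9+12=21
a = 10: 10+10=20, 10+12=22
a = 12: 12+12=24
Distinct sums: {-2, 8, 9, 11, 18, 19, 20, 21, 22, 24}
|A + A| = 10

|A + A| = 10


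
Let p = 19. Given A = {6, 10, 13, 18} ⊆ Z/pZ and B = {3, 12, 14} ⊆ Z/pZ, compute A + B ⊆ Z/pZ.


Work in Z/19Z: reduce every sum a + b modulo 19.
Enumerate all 12 pairs:
a = 6: 6+3=9, 6+12=18, 6+14=1
a = 10: 10+3=13, 10+12=3, 10+14=5
a = 13: 13+3=16, 13+12=6, 13+14=8
a = 18: 18+3=2, 18+12=11, 18+14=13
Distinct residues collected: {1, 2, 3, 5, 6, 8, 9, 11, 13, 16, 18}
|A + B| = 11 (out of 19 total residues).

A + B = {1, 2, 3, 5, 6, 8, 9, 11, 13, 16, 18}


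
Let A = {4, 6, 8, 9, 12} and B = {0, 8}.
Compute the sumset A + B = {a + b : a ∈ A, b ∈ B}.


A + B = {a + b : a ∈ A, b ∈ B}.
Enumerate all |A|·|B| = 5·2 = 10 pairs (a, b) and collect distinct sums.
a = 4: 4+0=4, 4+8=12
a = 6: 6+0=6, 6+8=14
a = 8: 8+0=8, 8+8=16
a = 9: 9+0=9, 9+8=17
a = 12: 12+0=12, 12+8=20
Collecting distinct sums: A + B = {4, 6, 8, 9, 12, 14, 16, 17, 20}
|A + B| = 9

A + B = {4, 6, 8, 9, 12, 14, 16, 17, 20}


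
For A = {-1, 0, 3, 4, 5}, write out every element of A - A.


A - A = {a - a' : a, a' ∈ A}.
Compute a - a' for each ordered pair (a, a'):
a = -1: -1--1=0, -1-0=-1, -1-3=-4, -1-4=-5, -1-5=-6
a = 0: 0--1=1, 0-0=0, 0-3=-3, 0-4=-4, 0-5=-5
a = 3: 3--1=4, 3-0=3, 3-3=0, 3-4=-1, 3-5=-2
a = 4: 4--1=5, 4-0=4, 4-3=1, 4-4=0, 4-5=-1
a = 5: 5--1=6, 5-0=5, 5-3=2, 5-4=1, 5-5=0
Collecting distinct values (and noting 0 appears from a-a):
A - A = {-6, -5, -4, -3, -2, -1, 0, 1, 2, 3, 4, 5, 6}
|A - A| = 13

A - A = {-6, -5, -4, -3, -2, -1, 0, 1, 2, 3, 4, 5, 6}


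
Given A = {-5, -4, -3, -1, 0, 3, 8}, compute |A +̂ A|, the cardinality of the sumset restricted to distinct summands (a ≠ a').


Restricted sumset: A +̂ A = {a + a' : a ∈ A, a' ∈ A, a ≠ a'}.
Equivalently, take A + A and drop any sum 2a that is achievable ONLY as a + a for a ∈ A (i.e. sums representable only with equal summands).
Enumerate pairs (a, a') with a < a' (symmetric, so each unordered pair gives one sum; this covers all a ≠ a'):
  -5 + -4 = -9
  -5 + -3 = -8
  -5 + -1 = -6
  -5 + 0 = -5
  -5 + 3 = -2
  -5 + 8 = 3
  -4 + -3 = -7
  -4 + -1 = -5
  -4 + 0 = -4
  -4 + 3 = -1
  -4 + 8 = 4
  -3 + -1 = -4
  -3 + 0 = -3
  -3 + 3 = 0
  -3 + 8 = 5
  -1 + 0 = -1
  -1 + 3 = 2
  -1 + 8 = 7
  0 + 3 = 3
  0 + 8 = 8
  3 + 8 = 11
Collected distinct sums: {-9, -8, -7, -6, -5, -4, -3, -2, -1, 0, 2, 3, 4, 5, 7, 8, 11}
|A +̂ A| = 17
(Reference bound: |A +̂ A| ≥ 2|A| - 3 for |A| ≥ 2, with |A| = 7 giving ≥ 11.)

|A +̂ A| = 17


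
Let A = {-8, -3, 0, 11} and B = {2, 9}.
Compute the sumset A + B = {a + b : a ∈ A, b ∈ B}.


A + B = {a + b : a ∈ A, b ∈ B}.
Enumerate all |A|·|B| = 4·2 = 8 pairs (a, b) and collect distinct sums.
a = -8: -8+2=-6, -8+9=1
a = -3: -3+2=-1, -3+9=6
a = 0: 0+2=2, 0+9=9
a = 11: 11+2=13, 11+9=20
Collecting distinct sums: A + B = {-6, -1, 1, 2, 6, 9, 13, 20}
|A + B| = 8

A + B = {-6, -1, 1, 2, 6, 9, 13, 20}


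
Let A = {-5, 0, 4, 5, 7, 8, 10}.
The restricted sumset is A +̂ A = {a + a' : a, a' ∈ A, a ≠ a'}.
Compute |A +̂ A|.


Restricted sumset: A +̂ A = {a + a' : a ∈ A, a' ∈ A, a ≠ a'}.
Equivalently, take A + A and drop any sum 2a that is achievable ONLY as a + a for a ∈ A (i.e. sums representable only with equal summands).
Enumerate pairs (a, a') with a < a' (symmetric, so each unordered pair gives one sum; this covers all a ≠ a'):
  -5 + 0 = -5
  -5 + 4 = -1
  -5 + 5 = 0
  -5 + 7 = 2
  -5 + 8 = 3
  -5 + 10 = 5
  0 + 4 = 4
  0 + 5 = 5
  0 + 7 = 7
  0 + 8 = 8
  0 + 10 = 10
  4 + 5 = 9
  4 + 7 = 11
  4 + 8 = 12
  4 + 10 = 14
  5 + 7 = 12
  5 + 8 = 13
  5 + 10 = 15
  7 + 8 = 15
  7 + 10 = 17
  8 + 10 = 18
Collected distinct sums: {-5, -1, 0, 2, 3, 4, 5, 7, 8, 9, 10, 11, 12, 13, 14, 15, 17, 18}
|A +̂ A| = 18
(Reference bound: |A +̂ A| ≥ 2|A| - 3 for |A| ≥ 2, with |A| = 7 giving ≥ 11.)

|A +̂ A| = 18


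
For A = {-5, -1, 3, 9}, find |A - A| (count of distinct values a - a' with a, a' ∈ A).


A - A = {a - a' : a, a' ∈ A}; |A| = 4.
Bounds: 2|A|-1 ≤ |A - A| ≤ |A|² - |A| + 1, i.e. 7 ≤ |A - A| ≤ 13.
Note: 0 ∈ A - A always (from a - a). The set is symmetric: if d ∈ A - A then -d ∈ A - A.
Enumerate nonzero differences d = a - a' with a > a' (then include -d):
Positive differences: {4, 6, 8, 10, 14}
Full difference set: {0} ∪ (positive diffs) ∪ (negative diffs).
|A - A| = 1 + 2·5 = 11 (matches direct enumeration: 11).

|A - A| = 11


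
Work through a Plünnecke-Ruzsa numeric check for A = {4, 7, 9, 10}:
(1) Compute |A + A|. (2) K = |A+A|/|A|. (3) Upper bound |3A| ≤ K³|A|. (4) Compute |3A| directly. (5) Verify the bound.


|A| = 4.
Step 1: Compute A + A by enumerating all 16 pairs.
A + A = {8, 11, 13, 14, 16, 17, 18, 19, 20}, so |A + A| = 9.
Step 2: Doubling constant K = |A + A|/|A| = 9/4 = 9/4 ≈ 2.2500.
Step 3: Plünnecke-Ruzsa gives |3A| ≤ K³·|A| = (2.2500)³ · 4 ≈ 45.5625.
Step 4: Compute 3A = A + A + A directly by enumerating all triples (a,b,c) ∈ A³; |3A| = 15.
Step 5: Check 15 ≤ 45.5625? Yes ✓.

K = 9/4, Plünnecke-Ruzsa bound K³|A| ≈ 45.5625, |3A| = 15, inequality holds.


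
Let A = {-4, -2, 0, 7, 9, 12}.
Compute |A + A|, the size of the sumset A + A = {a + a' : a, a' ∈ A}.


A + A = {a + a' : a, a' ∈ A}; |A| = 6.
General bounds: 2|A| - 1 ≤ |A + A| ≤ |A|(|A|+1)/2, i.e. 11 ≤ |A + A| ≤ 21.
Lower bound 2|A|-1 is attained iff A is an arithmetic progression.
Enumerate sums a + a' for a ≤ a' (symmetric, so this suffices):
a = -4: -4+-4=-8, -4+-2=-6, -4+0=-4, -4+7=3, -4+9=5, -4+12=8
a = -2: -2+-2=-4, -2+0=-2, -2+7=5, -2+9=7, -2+12=10
a = 0: 0+0=0, 0+7=7, 0+9=9, 0+12=12
a = 7: 7+7=14, 7+9=16, 7+12=19
a = 9: 9+9=18, 9+12=21
a = 12: 12+12=24
Distinct sums: {-8, -6, -4, -2, 0, 3, 5, 7, 8, 9, 10, 12, 14, 16, 18, 19, 21, 24}
|A + A| = 18

|A + A| = 18
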